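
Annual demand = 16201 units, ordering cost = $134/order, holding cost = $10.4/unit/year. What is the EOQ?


Formula: EOQ = sqrt(2 * D * S / H)
Numerator: 2 * 16201 * 134 = 4341868
2DS/H = 4341868 / 10.4 = 417487.3
EOQ = sqrt(417487.3) = 646.1 units

646.1 units


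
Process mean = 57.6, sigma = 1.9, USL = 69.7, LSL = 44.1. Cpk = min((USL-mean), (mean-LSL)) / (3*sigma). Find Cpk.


Cpu = (69.7 - 57.6) / (3 * 1.9) = 2.12
Cpl = (57.6 - 44.1) / (3 * 1.9) = 2.37
Cpk = min(2.12, 2.37) = 2.12

2.12


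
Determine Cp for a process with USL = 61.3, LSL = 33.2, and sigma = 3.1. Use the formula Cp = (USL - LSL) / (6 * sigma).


Cp = (61.3 - 33.2) / (6 * 3.1)

1.51


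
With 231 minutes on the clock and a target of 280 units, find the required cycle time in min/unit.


Formula: CT = Available Time / Number of Units
CT = 231 min / 280 units
CT = 0.83 min/unit

0.83 min/unit


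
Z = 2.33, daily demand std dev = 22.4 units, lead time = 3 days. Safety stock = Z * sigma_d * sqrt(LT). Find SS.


Formula: SS = z * sigma_d * sqrt(LT)
sqrt(LT) = sqrt(3) = 1.7321
SS = 2.33 * 22.4 * 1.7321
SS = 90.4 units

90.4 units


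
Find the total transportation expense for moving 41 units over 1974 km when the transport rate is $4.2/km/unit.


TC = dist * cost * units = 1974 * 4.2 * 41 = $339922.80

$339922.80


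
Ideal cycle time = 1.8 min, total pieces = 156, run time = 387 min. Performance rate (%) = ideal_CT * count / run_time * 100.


Formula: Performance = (Ideal CT * Total Count) / Run Time * 100
Ideal output time = 1.8 * 156 = 280.8 min
Performance = 280.8 / 387 * 100 = 72.6%

72.6%


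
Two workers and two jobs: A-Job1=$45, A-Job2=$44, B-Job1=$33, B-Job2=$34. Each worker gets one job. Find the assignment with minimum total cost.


Option 1: A->1 + B->2 = $45 + $34 = $79
Option 2: A->2 + B->1 = $44 + $33 = $77
Min cost = min($79, $77) = $77

$77


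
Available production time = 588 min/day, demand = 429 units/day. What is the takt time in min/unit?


Formula: Takt Time = Available Production Time / Customer Demand
Takt = 588 min/day / 429 units/day
Takt = 1.37 min/unit

1.37 min/unit


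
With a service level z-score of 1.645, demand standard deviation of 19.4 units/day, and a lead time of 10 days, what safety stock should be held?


Formula: SS = z * sigma_d * sqrt(LT)
sqrt(LT) = sqrt(10) = 3.1623
SS = 1.645 * 19.4 * 3.1623
SS = 100.9 units

100.9 units


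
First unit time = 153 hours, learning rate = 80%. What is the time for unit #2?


Formula: T_n = T_1 * (learning_rate)^(log2(n)) where learning_rate = rate/100
Doublings = log2(2) = 1
T_n = 153 * 0.8^1
T_n = 153 * 0.8 = 122.4 hours

122.4 hours


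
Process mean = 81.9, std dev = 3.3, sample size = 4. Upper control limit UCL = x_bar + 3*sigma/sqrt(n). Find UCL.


UCL = 81.9 + 3 * 3.3 / sqrt(4)

86.85


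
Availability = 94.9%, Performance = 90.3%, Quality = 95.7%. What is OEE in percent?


Formula: OEE = Availability * Performance * Quality / 10000
A * P = 94.9% * 90.3% / 100 = 85.69%
OEE = 85.69% * 95.7% / 100 = 82.0%

82.0%


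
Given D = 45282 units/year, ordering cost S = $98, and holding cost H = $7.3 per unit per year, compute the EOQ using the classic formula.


Formula: EOQ = sqrt(2 * D * S / H)
Numerator: 2 * 45282 * 98 = 8875272
2DS/H = 8875272 / 7.3 = 1215790.7
EOQ = sqrt(1215790.7) = 1102.6 units

1102.6 units


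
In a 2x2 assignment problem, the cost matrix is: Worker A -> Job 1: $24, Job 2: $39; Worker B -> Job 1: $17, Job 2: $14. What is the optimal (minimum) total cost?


Option 1: A->1 + B->2 = $24 + $14 = $38
Option 2: A->2 + B->1 = $39 + $17 = $56
Min cost = min($38, $56) = $38

$38


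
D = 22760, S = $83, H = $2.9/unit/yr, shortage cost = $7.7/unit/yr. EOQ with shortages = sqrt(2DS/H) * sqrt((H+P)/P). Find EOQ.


Formula: EOQ* = sqrt(2DS/H) * sqrt((H+P)/P)
Base EOQ = sqrt(2*22760*83/2.9) = 1141.41 units
Correction = sqrt((2.9+7.7)/7.7) = 1.1733
EOQ* = 1141.41 * 1.1733 = 1339.2 units

1339.2 units


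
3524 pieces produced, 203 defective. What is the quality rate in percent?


Formula: Quality Rate = Good Pieces / Total Pieces * 100
Good pieces = 3524 - 203 = 3321
QR = 3321 / 3524 * 100 = 94.2%

94.2%


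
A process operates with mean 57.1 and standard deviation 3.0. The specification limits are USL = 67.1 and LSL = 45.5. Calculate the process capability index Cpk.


Cpu = (67.1 - 57.1) / (3 * 3.0) = 1.11
Cpl = (57.1 - 45.5) / (3 * 3.0) = 1.29
Cpk = min(1.11, 1.29) = 1.11

1.11


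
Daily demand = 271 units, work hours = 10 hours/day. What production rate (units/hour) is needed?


Formula: Production Rate = Daily Demand / Available Hours
Rate = 271 units/day / 10 hours/day
Rate = 27.1 units/hour

27.1 units/hour


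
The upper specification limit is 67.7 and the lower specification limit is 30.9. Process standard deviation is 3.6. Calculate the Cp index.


Cp = (67.7 - 30.9) / (6 * 3.6)

1.7


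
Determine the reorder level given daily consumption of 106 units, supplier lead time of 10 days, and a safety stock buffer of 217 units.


Formula: ROP = (Daily Demand * Lead Time) + Safety Stock
Demand during lead time = 106 * 10 = 1060 units
ROP = 1060 + 217 = 1277 units

1277 units


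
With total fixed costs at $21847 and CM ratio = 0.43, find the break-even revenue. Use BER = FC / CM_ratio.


Formula: BER = Fixed Costs / Contribution Margin Ratio
BER = $21847 / 0.43
BER = $50806.98 (to the nearest cent)

$50806.98


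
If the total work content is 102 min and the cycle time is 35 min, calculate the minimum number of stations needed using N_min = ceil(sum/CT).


Formula: N_min = ceil(Sum of Task Times / Cycle Time)
N_min = ceil(102 min / 35 min) = ceil(2.9143)
N_min = 3 stations

3


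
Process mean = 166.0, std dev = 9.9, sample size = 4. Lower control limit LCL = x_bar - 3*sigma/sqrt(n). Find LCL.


LCL = 166.0 - 3 * 9.9 / sqrt(4)

151.15


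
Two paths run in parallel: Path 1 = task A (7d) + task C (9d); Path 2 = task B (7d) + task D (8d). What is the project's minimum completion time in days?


Path 1 = 7 + 9 = 16 days
Path 2 = 7 + 8 = 15 days
Duration = max(16, 15) = 16 days

16 days


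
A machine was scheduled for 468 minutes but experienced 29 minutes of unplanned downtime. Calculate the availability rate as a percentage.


Formula: Availability = (Planned Time - Downtime) / Planned Time * 100
Uptime = 468 - 29 = 439 min
Availability = 439 / 468 * 100 = 93.8%

93.8%


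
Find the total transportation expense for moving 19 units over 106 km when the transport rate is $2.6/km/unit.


TC = dist * cost * units = 106 * 2.6 * 19 = $5236.40

$5236.40


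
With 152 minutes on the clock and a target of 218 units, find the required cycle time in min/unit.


Formula: CT = Available Time / Number of Units
CT = 152 min / 218 units
CT = 0.7 min/unit

0.7 min/unit


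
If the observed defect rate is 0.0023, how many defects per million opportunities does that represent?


DPMO = defect_rate * 1000000 = 0.0023 * 1000000

2300


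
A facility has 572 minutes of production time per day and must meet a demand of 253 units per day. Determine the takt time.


Formula: Takt Time = Available Production Time / Customer Demand
Takt = 572 min/day / 253 units/day
Takt = 2.26 min/unit

2.26 min/unit


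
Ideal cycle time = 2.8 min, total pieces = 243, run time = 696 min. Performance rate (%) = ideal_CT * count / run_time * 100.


Formula: Performance = (Ideal CT * Total Count) / Run Time * 100
Ideal output time = 2.8 * 243 = 680.4 min
Performance = 680.4 / 696 * 100 = 97.8%

97.8%


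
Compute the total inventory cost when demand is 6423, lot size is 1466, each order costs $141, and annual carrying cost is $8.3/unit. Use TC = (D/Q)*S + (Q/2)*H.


TC = 6423/1466 * 141 + 1466/2 * 8.3

$6701.66


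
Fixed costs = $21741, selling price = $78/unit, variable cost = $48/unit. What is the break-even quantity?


Formula: BEQ = Fixed Costs / (Price - Variable Cost)
Contribution margin = $78 - $48 = $30/unit
BEQ = ceil($21741 / $30/unit) = ceil(724.7) = 725 units

725 units


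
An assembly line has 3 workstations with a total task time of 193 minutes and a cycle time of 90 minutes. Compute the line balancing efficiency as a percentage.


Formula: Efficiency = Sum of Task Times / (N_stations * CT) * 100
Total station capacity = 3 stations * 90 min = 270 min
Efficiency = 193 / 270 * 100 = 71.5%

71.5%


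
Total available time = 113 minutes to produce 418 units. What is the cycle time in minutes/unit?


Formula: CT = Available Time / Number of Units
CT = 113 min / 418 units
CT = 0.27 min/unit

0.27 min/unit


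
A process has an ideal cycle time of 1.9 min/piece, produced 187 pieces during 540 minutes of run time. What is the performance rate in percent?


Formula: Performance = (Ideal CT * Total Count) / Run Time * 100
Ideal output time = 1.9 * 187 = 355.3 min
Performance = 355.3 / 540 * 100 = 65.8%

65.8%


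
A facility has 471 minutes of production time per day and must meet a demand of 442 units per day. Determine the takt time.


Formula: Takt Time = Available Production Time / Customer Demand
Takt = 471 min/day / 442 units/day
Takt = 1.07 min/unit

1.07 min/unit


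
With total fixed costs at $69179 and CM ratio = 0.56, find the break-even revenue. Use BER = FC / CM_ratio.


Formula: BER = Fixed Costs / Contribution Margin Ratio
BER = $69179 / 0.56
BER = $123533.93 (to the nearest cent)

$123533.93


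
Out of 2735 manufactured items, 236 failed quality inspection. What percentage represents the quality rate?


Formula: Quality Rate = Good Pieces / Total Pieces * 100
Good pieces = 2735 - 236 = 2499
QR = 2499 / 2735 * 100 = 91.4%

91.4%


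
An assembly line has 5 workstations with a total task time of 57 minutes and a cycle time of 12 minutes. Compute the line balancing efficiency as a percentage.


Formula: Efficiency = Sum of Task Times / (N_stations * CT) * 100
Total station capacity = 5 stations * 12 min = 60 min
Efficiency = 57 / 60 * 100 = 95.0%

95.0%


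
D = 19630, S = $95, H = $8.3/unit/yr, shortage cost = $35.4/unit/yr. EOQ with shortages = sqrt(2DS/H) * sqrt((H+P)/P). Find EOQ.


Formula: EOQ* = sqrt(2DS/H) * sqrt((H+P)/P)
Base EOQ = sqrt(2*19630*95/8.3) = 670.34 units
Correction = sqrt((8.3+35.4)/35.4) = 1.11106
EOQ* = 670.34 * 1.11106 = 744.8 units

744.8 units


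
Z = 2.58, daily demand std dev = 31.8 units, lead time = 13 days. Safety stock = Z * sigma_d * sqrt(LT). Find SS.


Formula: SS = z * sigma_d * sqrt(LT)
sqrt(LT) = sqrt(13) = 3.6056
SS = 2.58 * 31.8 * 3.6056
SS = 295.8 units

295.8 units


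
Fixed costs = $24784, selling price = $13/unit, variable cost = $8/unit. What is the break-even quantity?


Formula: BEQ = Fixed Costs / (Price - Variable Cost)
Contribution margin = $13 - $8 = $5/unit
BEQ = ceil($24784 / $5/unit) = ceil(4956.8) = 4957 units

4957 units


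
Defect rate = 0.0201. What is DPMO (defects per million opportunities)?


DPMO = defect_rate * 1000000 = 0.0201 * 1000000

20100


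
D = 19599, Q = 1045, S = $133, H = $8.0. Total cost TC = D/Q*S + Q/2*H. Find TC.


TC = 19599/1045 * 133 + 1045/2 * 8.0

$6674.42


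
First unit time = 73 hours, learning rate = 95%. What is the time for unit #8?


Formula: T_n = T_1 * (learning_rate)^(log2(n)) where learning_rate = rate/100
Doublings = log2(8) = 3
T_n = 73 * 0.95^3
T_n = 73 * 0.8574 = 62.6 hours

62.6 hours


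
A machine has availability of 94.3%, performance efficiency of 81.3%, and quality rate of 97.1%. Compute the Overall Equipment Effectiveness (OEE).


Formula: OEE = Availability * Performance * Quality / 10000
A * P = 94.3% * 81.3% / 100 = 76.67%
OEE = 76.67% * 97.1% / 100 = 74.4%

74.4%


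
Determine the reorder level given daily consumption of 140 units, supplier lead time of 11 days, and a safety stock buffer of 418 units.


Formula: ROP = (Daily Demand * Lead Time) + Safety Stock
Demand during lead time = 140 * 11 = 1540 units
ROP = 1540 + 418 = 1958 units

1958 units


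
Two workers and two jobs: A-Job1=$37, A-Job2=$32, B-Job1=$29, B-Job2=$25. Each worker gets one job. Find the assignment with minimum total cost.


Option 1: A->1 + B->2 = $37 + $25 = $62
Option 2: A->2 + B->1 = $32 + $29 = $61
Min cost = min($62, $61) = $61

$61


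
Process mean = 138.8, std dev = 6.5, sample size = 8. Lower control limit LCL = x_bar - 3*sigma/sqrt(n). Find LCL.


LCL = 138.8 - 3 * 6.5 / sqrt(8)

131.91


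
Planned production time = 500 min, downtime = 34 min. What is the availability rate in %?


Formula: Availability = (Planned Time - Downtime) / Planned Time * 100
Uptime = 500 - 34 = 466 min
Availability = 466 / 500 * 100 = 93.2%

93.2%


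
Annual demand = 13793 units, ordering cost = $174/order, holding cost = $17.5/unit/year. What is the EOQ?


Formula: EOQ = sqrt(2 * D * S / H)
Numerator: 2 * 13793 * 174 = 4799964
2DS/H = 4799964 / 17.5 = 274283.7
EOQ = sqrt(274283.7) = 523.7 units

523.7 units


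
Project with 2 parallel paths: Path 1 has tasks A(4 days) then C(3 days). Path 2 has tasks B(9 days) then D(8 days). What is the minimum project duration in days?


Path 1 = 4 + 3 = 7 days
Path 2 = 9 + 8 = 17 days
Duration = max(7, 17) = 17 days

17 days


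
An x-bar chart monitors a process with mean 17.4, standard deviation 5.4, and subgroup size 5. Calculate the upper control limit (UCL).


UCL = 17.4 + 3 * 5.4 / sqrt(5)

24.64


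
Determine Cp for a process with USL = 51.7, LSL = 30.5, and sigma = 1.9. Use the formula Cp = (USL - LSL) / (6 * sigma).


Cp = (51.7 - 30.5) / (6 * 1.9)

1.86


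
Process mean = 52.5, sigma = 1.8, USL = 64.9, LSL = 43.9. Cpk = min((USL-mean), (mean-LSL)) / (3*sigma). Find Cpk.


Cpu = (64.9 - 52.5) / (3 * 1.8) = 2.3
Cpl = (52.5 - 43.9) / (3 * 1.8) = 1.59
Cpk = min(2.3, 1.59) = 1.59

1.59


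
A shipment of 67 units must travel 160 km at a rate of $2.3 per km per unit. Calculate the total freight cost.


TC = dist * cost * units = 160 * 2.3 * 67 = $24656.00

$24656.00


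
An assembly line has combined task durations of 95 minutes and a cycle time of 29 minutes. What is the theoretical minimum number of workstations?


Formula: N_min = ceil(Sum of Task Times / Cycle Time)
N_min = ceil(95 min / 29 min) = ceil(3.2759)
N_min = 4 stations

4


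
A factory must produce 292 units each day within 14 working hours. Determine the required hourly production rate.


Formula: Production Rate = Daily Demand / Available Hours
Rate = 292 units/day / 14 hours/day
Rate = 20.9 units/hour

20.9 units/hour


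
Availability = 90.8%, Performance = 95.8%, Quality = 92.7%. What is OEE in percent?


Formula: OEE = Availability * Performance * Quality / 10000
A * P = 90.8% * 95.8% / 100 = 86.99%
OEE = 86.99% * 92.7% / 100 = 80.6%

80.6%


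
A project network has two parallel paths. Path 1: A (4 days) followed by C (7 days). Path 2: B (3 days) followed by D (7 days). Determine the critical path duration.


Path 1 = 4 + 7 = 11 days
Path 2 = 3 + 7 = 10 days
Duration = max(11, 10) = 11 days

11 days


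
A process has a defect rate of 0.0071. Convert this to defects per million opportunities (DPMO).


DPMO = defect_rate * 1000000 = 0.0071 * 1000000

7100


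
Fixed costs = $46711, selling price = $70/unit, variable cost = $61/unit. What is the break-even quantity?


Formula: BEQ = Fixed Costs / (Price - Variable Cost)
Contribution margin = $70 - $61 = $9/unit
BEQ = ceil($46711 / $9/unit) = ceil(5190.11) = 5191 units

5191 units


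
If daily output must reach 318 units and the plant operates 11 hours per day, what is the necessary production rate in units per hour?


Formula: Production Rate = Daily Demand / Available Hours
Rate = 318 units/day / 11 hours/day
Rate = 28.9 units/hour

28.9 units/hour


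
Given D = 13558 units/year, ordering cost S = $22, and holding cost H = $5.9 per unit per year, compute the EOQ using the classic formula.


Formula: EOQ = sqrt(2 * D * S / H)
Numerator: 2 * 13558 * 22 = 596552
2DS/H = 596552 / 5.9 = 101110.5
EOQ = sqrt(101110.5) = 318.0 units

318.0 units


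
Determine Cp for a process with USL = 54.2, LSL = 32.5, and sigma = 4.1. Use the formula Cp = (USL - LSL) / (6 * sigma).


Cp = (54.2 - 32.5) / (6 * 4.1)

0.88


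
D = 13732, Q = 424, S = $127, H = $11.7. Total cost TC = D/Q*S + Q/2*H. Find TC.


TC = 13732/424 * 127 + 424/2 * 11.7

$6593.52


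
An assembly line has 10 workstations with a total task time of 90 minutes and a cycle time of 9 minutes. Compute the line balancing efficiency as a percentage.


Formula: Efficiency = Sum of Task Times / (N_stations * CT) * 100
Total station capacity = 10 stations * 9 min = 90 min
Efficiency = 90 / 90 * 100 = 100.0%

100.0%


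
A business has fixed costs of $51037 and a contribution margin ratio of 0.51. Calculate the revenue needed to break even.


Formula: BER = Fixed Costs / Contribution Margin Ratio
BER = $51037 / 0.51
BER = $100072.55 (to the nearest cent)

$100072.55


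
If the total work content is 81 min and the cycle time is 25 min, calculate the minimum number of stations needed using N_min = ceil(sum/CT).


Formula: N_min = ceil(Sum of Task Times / Cycle Time)
N_min = ceil(81 min / 25 min) = ceil(3.24)
N_min = 4 stations

4


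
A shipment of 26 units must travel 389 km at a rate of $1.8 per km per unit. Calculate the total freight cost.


TC = dist * cost * units = 389 * 1.8 * 26 = $18205.20

$18205.20


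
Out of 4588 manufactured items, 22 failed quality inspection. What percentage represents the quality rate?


Formula: Quality Rate = Good Pieces / Total Pieces * 100
Good pieces = 4588 - 22 = 4566
QR = 4566 / 4588 * 100 = 99.5%

99.5%


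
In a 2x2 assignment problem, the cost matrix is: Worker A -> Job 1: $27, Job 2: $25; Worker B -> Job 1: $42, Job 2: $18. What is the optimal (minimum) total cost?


Option 1: A->1 + B->2 = $27 + $18 = $45
Option 2: A->2 + B->1 = $25 + $42 = $67
Min cost = min($45, $67) = $45

$45


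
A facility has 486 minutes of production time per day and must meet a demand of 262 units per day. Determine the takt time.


Formula: Takt Time = Available Production Time / Customer Demand
Takt = 486 min/day / 262 units/day
Takt = 1.85 min/unit

1.85 min/unit


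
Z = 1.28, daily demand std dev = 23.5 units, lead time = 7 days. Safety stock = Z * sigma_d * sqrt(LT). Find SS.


Formula: SS = z * sigma_d * sqrt(LT)
sqrt(LT) = sqrt(7) = 2.6458
SS = 1.28 * 23.5 * 2.6458
SS = 79.6 units

79.6 units


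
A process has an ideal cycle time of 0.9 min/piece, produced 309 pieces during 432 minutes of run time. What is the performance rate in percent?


Formula: Performance = (Ideal CT * Total Count) / Run Time * 100
Ideal output time = 0.9 * 309 = 278.1 min
Performance = 278.1 / 432 * 100 = 64.4%

64.4%


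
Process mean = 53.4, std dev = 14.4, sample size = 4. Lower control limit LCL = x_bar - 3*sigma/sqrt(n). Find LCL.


LCL = 53.4 - 3 * 14.4 / sqrt(4)

31.8


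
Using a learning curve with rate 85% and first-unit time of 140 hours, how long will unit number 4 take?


Formula: T_n = T_1 * (learning_rate)^(log2(n)) where learning_rate = rate/100
Doublings = log2(4) = 2
T_n = 140 * 0.85^2
T_n = 140 * 0.7225 = 101.2 hours

101.2 hours


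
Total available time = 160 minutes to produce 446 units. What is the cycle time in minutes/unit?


Formula: CT = Available Time / Number of Units
CT = 160 min / 446 units
CT = 0.36 min/unit

0.36 min/unit


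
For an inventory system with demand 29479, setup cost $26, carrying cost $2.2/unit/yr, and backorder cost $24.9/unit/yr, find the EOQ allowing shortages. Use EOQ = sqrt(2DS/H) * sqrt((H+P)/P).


Formula: EOQ* = sqrt(2DS/H) * sqrt((H+P)/P)
Base EOQ = sqrt(2*29479*26/2.2) = 834.73 units
Correction = sqrt((2.2+24.9)/24.9) = 1.04324
EOQ* = 834.73 * 1.04324 = 870.8 units

870.8 units


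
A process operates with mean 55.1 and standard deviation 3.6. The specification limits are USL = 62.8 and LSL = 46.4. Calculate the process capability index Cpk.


Cpu = (62.8 - 55.1) / (3 * 3.6) = 0.71
Cpl = (55.1 - 46.4) / (3 * 3.6) = 0.81
Cpk = min(0.71, 0.81) = 0.71

0.71


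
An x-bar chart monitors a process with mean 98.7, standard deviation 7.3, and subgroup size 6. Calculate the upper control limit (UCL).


UCL = 98.7 + 3 * 7.3 / sqrt(6)

107.64


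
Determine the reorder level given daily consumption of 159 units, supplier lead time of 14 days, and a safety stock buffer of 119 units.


Formula: ROP = (Daily Demand * Lead Time) + Safety Stock
Demand during lead time = 159 * 14 = 2226 units
ROP = 2226 + 119 = 2345 units

2345 units


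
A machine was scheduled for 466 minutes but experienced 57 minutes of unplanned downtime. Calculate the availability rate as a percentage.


Formula: Availability = (Planned Time - Downtime) / Planned Time * 100
Uptime = 466 - 57 = 409 min
Availability = 409 / 466 * 100 = 87.8%

87.8%


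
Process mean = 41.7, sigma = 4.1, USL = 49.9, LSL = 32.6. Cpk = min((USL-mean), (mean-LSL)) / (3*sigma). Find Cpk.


Cpu = (49.9 - 41.7) / (3 * 4.1) = 0.67
Cpl = (41.7 - 32.6) / (3 * 4.1) = 0.74
Cpk = min(0.67, 0.74) = 0.67

0.67


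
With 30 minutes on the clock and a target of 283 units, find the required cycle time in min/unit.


Formula: CT = Available Time / Number of Units
CT = 30 min / 283 units
CT = 0.11 min/unit

0.11 min/unit


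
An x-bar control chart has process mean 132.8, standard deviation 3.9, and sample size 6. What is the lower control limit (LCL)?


LCL = 132.8 - 3 * 3.9 / sqrt(6)

128.02


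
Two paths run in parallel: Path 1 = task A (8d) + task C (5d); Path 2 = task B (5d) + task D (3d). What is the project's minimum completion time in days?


Path 1 = 8 + 5 = 13 days
Path 2 = 5 + 3 = 8 days
Duration = max(13, 8) = 13 days

13 days


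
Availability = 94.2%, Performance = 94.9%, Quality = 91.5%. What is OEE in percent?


Formula: OEE = Availability * Performance * Quality / 10000
A * P = 94.2% * 94.9% / 100 = 89.4%
OEE = 89.4% * 91.5% / 100 = 81.8%

81.8%


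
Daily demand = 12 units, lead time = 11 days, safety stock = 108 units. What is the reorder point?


Formula: ROP = (Daily Demand * Lead Time) + Safety Stock
Demand during lead time = 12 * 11 = 132 units
ROP = 132 + 108 = 240 units

240 units


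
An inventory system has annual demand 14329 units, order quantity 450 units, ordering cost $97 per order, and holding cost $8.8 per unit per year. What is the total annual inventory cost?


TC = 14329/450 * 97 + 450/2 * 8.8

$5068.70


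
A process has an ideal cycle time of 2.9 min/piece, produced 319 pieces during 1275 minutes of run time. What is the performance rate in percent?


Formula: Performance = (Ideal CT * Total Count) / Run Time * 100
Ideal output time = 2.9 * 319 = 925.1 min
Performance = 925.1 / 1275 * 100 = 72.6%

72.6%


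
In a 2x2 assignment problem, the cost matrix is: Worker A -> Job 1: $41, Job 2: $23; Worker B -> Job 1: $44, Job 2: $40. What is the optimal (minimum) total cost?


Option 1: A->1 + B->2 = $41 + $40 = $81
Option 2: A->2 + B->1 = $23 + $44 = $67
Min cost = min($81, $67) = $67

$67


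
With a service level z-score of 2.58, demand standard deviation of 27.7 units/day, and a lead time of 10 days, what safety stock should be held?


Formula: SS = z * sigma_d * sqrt(LT)
sqrt(LT) = sqrt(10) = 3.1623
SS = 2.58 * 27.7 * 3.1623
SS = 226.0 units

226.0 units


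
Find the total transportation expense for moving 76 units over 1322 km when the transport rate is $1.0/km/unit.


TC = dist * cost * units = 1322 * 1.0 * 76 = $100472.00

$100472.00


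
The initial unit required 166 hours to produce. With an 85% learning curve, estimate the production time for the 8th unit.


Formula: T_n = T_1 * (learning_rate)^(log2(n)) where learning_rate = rate/100
Doublings = log2(8) = 3
T_n = 166 * 0.85^3
T_n = 166 * 0.6141 = 101.9 hours

101.9 hours


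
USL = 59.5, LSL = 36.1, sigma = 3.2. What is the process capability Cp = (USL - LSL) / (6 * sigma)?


Cp = (59.5 - 36.1) / (6 * 3.2)

1.22


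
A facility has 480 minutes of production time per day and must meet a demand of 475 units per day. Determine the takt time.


Formula: Takt Time = Available Production Time / Customer Demand
Takt = 480 min/day / 475 units/day
Takt = 1.01 min/unit

1.01 min/unit


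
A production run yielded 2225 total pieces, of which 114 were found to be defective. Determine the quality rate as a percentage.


Formula: Quality Rate = Good Pieces / Total Pieces * 100
Good pieces = 2225 - 114 = 2111
QR = 2111 / 2225 * 100 = 94.9%

94.9%


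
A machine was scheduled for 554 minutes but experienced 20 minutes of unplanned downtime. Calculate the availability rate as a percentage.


Formula: Availability = (Planned Time - Downtime) / Planned Time * 100
Uptime = 554 - 20 = 534 min
Availability = 534 / 554 * 100 = 96.4%

96.4%


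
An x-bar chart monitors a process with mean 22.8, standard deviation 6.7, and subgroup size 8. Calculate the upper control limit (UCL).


UCL = 22.8 + 3 * 6.7 / sqrt(8)

29.91


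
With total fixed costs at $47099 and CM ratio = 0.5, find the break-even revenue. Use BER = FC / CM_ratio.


Formula: BER = Fixed Costs / Contribution Margin Ratio
BER = $47099 / 0.5
BER = $94198.00 (to the nearest cent)

$94198.00


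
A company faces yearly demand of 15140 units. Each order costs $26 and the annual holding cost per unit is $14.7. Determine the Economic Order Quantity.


Formula: EOQ = sqrt(2 * D * S / H)
Numerator: 2 * 15140 * 26 = 787280
2DS/H = 787280 / 14.7 = 53556.5
EOQ = sqrt(53556.5) = 231.4 units

231.4 units


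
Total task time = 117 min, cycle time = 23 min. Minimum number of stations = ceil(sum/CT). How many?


Formula: N_min = ceil(Sum of Task Times / Cycle Time)
N_min = ceil(117 min / 23 min) = ceil(5.087)
N_min = 6 stations

6


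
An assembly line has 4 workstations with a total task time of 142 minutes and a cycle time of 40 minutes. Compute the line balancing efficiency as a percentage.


Formula: Efficiency = Sum of Task Times / (N_stations * CT) * 100
Total station capacity = 4 stations * 40 min = 160 min
Efficiency = 142 / 160 * 100 = 88.8%

88.8%


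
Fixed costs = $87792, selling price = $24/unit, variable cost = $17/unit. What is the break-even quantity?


Formula: BEQ = Fixed Costs / (Price - Variable Cost)
Contribution margin = $24 - $17 = $7/unit
BEQ = ceil($87792 / $7/unit) = ceil(12541.71) = 12542 units

12542 units


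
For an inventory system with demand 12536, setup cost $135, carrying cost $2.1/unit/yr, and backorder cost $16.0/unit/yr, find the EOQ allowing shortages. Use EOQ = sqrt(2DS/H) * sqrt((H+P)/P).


Formula: EOQ* = sqrt(2DS/H) * sqrt((H+P)/P)
Base EOQ = sqrt(2*12536*135/2.1) = 1269.56 units
Correction = sqrt((2.1+16.0)/16.0) = 1.0636
EOQ* = 1269.56 * 1.0636 = 1350.3 units

1350.3 units


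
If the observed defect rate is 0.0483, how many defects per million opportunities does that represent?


DPMO = defect_rate * 1000000 = 0.0483 * 1000000

48300


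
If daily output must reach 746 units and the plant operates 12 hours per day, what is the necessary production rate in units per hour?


Formula: Production Rate = Daily Demand / Available Hours
Rate = 746 units/day / 12 hours/day
Rate = 62.2 units/hour

62.2 units/hour


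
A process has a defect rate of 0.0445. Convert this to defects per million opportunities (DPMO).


DPMO = defect_rate * 1000000 = 0.0445 * 1000000

44500


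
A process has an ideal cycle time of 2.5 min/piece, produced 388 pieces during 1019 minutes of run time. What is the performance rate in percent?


Formula: Performance = (Ideal CT * Total Count) / Run Time * 100
Ideal output time = 2.5 * 388 = 970.0 min
Performance = 970.0 / 1019 * 100 = 95.2%

95.2%


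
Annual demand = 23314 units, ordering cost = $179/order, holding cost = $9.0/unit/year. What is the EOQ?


Formula: EOQ = sqrt(2 * D * S / H)
Numerator: 2 * 23314 * 179 = 8346412
2DS/H = 8346412 / 9.0 = 927379.1
EOQ = sqrt(927379.1) = 963.0 units

963.0 units


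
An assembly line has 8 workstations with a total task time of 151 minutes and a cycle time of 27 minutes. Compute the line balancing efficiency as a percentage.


Formula: Efficiency = Sum of Task Times / (N_stations * CT) * 100
Total station capacity = 8 stations * 27 min = 216 min
Efficiency = 151 / 216 * 100 = 69.9%

69.9%


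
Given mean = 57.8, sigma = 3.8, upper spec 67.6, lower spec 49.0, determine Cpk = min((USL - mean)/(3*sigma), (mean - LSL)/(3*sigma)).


Cpu = (67.6 - 57.8) / (3 * 3.8) = 0.86
Cpl = (57.8 - 49.0) / (3 * 3.8) = 0.77
Cpk = min(0.86, 0.77) = 0.77

0.77


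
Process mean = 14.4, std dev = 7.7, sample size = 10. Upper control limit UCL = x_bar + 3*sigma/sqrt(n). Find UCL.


UCL = 14.4 + 3 * 7.7 / sqrt(10)

21.7


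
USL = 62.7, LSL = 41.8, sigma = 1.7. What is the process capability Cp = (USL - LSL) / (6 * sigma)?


Cp = (62.7 - 41.8) / (6 * 1.7)

2.05


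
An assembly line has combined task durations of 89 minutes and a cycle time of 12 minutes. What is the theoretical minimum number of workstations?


Formula: N_min = ceil(Sum of Task Times / Cycle Time)
N_min = ceil(89 min / 12 min) = ceil(7.4167)
N_min = 8 stations

8


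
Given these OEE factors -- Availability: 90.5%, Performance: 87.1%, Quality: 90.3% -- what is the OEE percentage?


Formula: OEE = Availability * Performance * Quality / 10000
A * P = 90.5% * 87.1% / 100 = 78.83%
OEE = 78.83% * 90.3% / 100 = 71.2%

71.2%


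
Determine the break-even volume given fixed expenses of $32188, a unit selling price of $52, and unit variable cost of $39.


Formula: BEQ = Fixed Costs / (Price - Variable Cost)
Contribution margin = $52 - $39 = $13/unit
BEQ = ceil($32188 / $13/unit) = ceil(2476.0) = 2476 units

2476 units


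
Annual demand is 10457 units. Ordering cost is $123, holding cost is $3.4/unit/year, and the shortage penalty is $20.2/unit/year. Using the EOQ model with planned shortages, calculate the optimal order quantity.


Formula: EOQ* = sqrt(2DS/H) * sqrt((H+P)/P)
Base EOQ = sqrt(2*10457*123/3.4) = 869.82 units
Correction = sqrt((3.4+20.2)/20.2) = 1.08089
EOQ* = 869.82 * 1.08089 = 940.2 units

940.2 units


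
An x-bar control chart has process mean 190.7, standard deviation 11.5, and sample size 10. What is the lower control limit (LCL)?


LCL = 190.7 - 3 * 11.5 / sqrt(10)

179.79


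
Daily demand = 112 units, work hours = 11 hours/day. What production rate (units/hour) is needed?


Formula: Production Rate = Daily Demand / Available Hours
Rate = 112 units/day / 11 hours/day
Rate = 10.2 units/hour

10.2 units/hour


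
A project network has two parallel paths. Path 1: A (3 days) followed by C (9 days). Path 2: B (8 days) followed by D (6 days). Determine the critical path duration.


Path 1 = 3 + 9 = 12 days
Path 2 = 8 + 6 = 14 days
Duration = max(12, 14) = 14 days

14 days


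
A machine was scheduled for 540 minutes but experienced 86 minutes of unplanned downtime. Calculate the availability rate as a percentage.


Formula: Availability = (Planned Time - Downtime) / Planned Time * 100
Uptime = 540 - 86 = 454 min
Availability = 454 / 540 * 100 = 84.1%

84.1%


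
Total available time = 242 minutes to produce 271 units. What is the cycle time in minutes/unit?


Formula: CT = Available Time / Number of Units
CT = 242 min / 271 units
CT = 0.89 min/unit

0.89 min/unit


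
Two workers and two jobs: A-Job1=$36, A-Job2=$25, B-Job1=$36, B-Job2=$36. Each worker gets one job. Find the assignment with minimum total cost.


Option 1: A->1 + B->2 = $36 + $36 = $72
Option 2: A->2 + B->1 = $25 + $36 = $61
Min cost = min($72, $61) = $61

$61


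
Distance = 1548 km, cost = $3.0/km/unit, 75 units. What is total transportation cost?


TC = dist * cost * units = 1548 * 3.0 * 75 = $348300.00

$348300.00


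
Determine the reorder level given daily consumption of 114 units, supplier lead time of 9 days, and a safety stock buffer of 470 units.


Formula: ROP = (Daily Demand * Lead Time) + Safety Stock
Demand during lead time = 114 * 9 = 1026 units
ROP = 1026 + 470 = 1496 units

1496 units


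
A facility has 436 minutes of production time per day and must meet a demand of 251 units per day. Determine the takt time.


Formula: Takt Time = Available Production Time / Customer Demand
Takt = 436 min/day / 251 units/day
Takt = 1.74 min/unit

1.74 min/unit


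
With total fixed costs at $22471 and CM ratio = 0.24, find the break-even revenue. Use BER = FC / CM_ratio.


Formula: BER = Fixed Costs / Contribution Margin Ratio
BER = $22471 / 0.24
BER = $93629.17 (to the nearest cent)

$93629.17


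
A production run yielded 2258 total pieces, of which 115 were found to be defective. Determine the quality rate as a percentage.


Formula: Quality Rate = Good Pieces / Total Pieces * 100
Good pieces = 2258 - 115 = 2143
QR = 2143 / 2258 * 100 = 94.9%

94.9%


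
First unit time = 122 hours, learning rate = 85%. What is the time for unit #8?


Formula: T_n = T_1 * (learning_rate)^(log2(n)) where learning_rate = rate/100
Doublings = log2(8) = 3
T_n = 122 * 0.85^3
T_n = 122 * 0.6141 = 74.9 hours

74.9 hours


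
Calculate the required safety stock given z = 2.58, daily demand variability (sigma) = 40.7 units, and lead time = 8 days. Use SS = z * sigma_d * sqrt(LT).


Formula: SS = z * sigma_d * sqrt(LT)
sqrt(LT) = sqrt(8) = 2.8284
SS = 2.58 * 40.7 * 2.8284
SS = 297.0 units

297.0 units


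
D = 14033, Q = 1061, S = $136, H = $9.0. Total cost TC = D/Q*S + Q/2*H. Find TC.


TC = 14033/1061 * 136 + 1061/2 * 9.0

$6573.26


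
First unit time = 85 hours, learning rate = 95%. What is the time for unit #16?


Formula: T_n = T_1 * (learning_rate)^(log2(n)) where learning_rate = rate/100
Doublings = log2(16) = 4
T_n = 85 * 0.95^4
T_n = 85 * 0.8145 = 69.2 hours

69.2 hours


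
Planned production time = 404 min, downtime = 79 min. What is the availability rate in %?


Formula: Availability = (Planned Time - Downtime) / Planned Time * 100
Uptime = 404 - 79 = 325 min
Availability = 325 / 404 * 100 = 80.4%

80.4%


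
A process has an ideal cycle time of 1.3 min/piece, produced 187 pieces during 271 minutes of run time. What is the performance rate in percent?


Formula: Performance = (Ideal CT * Total Count) / Run Time * 100
Ideal output time = 1.3 * 187 = 243.1 min
Performance = 243.1 / 271 * 100 = 89.7%

89.7%


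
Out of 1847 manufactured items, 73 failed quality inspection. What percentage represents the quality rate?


Formula: Quality Rate = Good Pieces / Total Pieces * 100
Good pieces = 1847 - 73 = 1774
QR = 1774 / 1847 * 100 = 96.0%

96.0%


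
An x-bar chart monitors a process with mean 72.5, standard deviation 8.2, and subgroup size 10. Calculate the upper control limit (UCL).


UCL = 72.5 + 3 * 8.2 / sqrt(10)

80.28


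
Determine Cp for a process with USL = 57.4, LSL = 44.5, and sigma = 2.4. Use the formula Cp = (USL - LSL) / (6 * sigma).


Cp = (57.4 - 44.5) / (6 * 2.4)

0.9


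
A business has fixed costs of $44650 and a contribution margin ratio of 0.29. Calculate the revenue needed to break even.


Formula: BER = Fixed Costs / Contribution Margin Ratio
BER = $44650 / 0.29
BER = $153965.52 (to the nearest cent)

$153965.52


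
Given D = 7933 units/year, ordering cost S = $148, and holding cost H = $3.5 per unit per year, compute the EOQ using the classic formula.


Formula: EOQ = sqrt(2 * D * S / H)
Numerator: 2 * 7933 * 148 = 2348168
2DS/H = 2348168 / 3.5 = 670905.1
EOQ = sqrt(670905.1) = 819.1 units

819.1 units


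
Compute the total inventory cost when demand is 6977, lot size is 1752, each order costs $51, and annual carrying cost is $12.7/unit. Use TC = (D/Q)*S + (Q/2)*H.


TC = 6977/1752 * 51 + 1752/2 * 12.7

$11328.30


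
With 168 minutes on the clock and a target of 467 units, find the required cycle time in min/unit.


Formula: CT = Available Time / Number of Units
CT = 168 min / 467 units
CT = 0.36 min/unit

0.36 min/unit


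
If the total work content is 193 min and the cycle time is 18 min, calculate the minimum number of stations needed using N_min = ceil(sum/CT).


Formula: N_min = ceil(Sum of Task Times / Cycle Time)
N_min = ceil(193 min / 18 min) = ceil(10.7222)
N_min = 11 stations

11


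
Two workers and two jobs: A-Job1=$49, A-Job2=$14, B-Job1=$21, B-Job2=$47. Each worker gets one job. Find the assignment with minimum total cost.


Option 1: A->1 + B->2 = $49 + $47 = $96
Option 2: A->2 + B->1 = $14 + $21 = $35
Min cost = min($96, $35) = $35

$35


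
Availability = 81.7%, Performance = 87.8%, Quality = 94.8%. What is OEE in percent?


Formula: OEE = Availability * Performance * Quality / 10000
A * P = 81.7% * 87.8% / 100 = 71.73%
OEE = 71.73% * 94.8% / 100 = 68.0%

68.0%


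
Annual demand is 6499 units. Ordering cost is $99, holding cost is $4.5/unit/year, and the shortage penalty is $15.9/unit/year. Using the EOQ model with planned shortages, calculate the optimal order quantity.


Formula: EOQ* = sqrt(2DS/H) * sqrt((H+P)/P)
Base EOQ = sqrt(2*6499*99/4.5) = 534.75 units
Correction = sqrt((4.5+15.9)/15.9) = 1.1327
EOQ* = 534.75 * 1.1327 = 605.7 units

605.7 units


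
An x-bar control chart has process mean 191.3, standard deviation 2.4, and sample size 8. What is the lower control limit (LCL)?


LCL = 191.3 - 3 * 2.4 / sqrt(8)

188.75


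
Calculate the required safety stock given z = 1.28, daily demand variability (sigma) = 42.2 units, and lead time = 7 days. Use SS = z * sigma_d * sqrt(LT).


Formula: SS = z * sigma_d * sqrt(LT)
sqrt(LT) = sqrt(7) = 2.6458
SS = 1.28 * 42.2 * 2.6458
SS = 142.9 units

142.9 units


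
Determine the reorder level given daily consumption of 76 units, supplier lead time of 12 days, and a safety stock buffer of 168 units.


Formula: ROP = (Daily Demand * Lead Time) + Safety Stock
Demand during lead time = 76 * 12 = 912 units
ROP = 912 + 168 = 1080 units

1080 units


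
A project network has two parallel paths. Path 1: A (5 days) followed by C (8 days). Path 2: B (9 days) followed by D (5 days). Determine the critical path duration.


Path 1 = 5 + 8 = 13 days
Path 2 = 9 + 5 = 14 days
Duration = max(13, 14) = 14 days

14 days


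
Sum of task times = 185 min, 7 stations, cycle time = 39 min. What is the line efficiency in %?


Formula: Efficiency = Sum of Task Times / (N_stations * CT) * 100
Total station capacity = 7 stations * 39 min = 273 min
Efficiency = 185 / 273 * 100 = 67.8%

67.8%


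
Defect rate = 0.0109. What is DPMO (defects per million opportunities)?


DPMO = defect_rate * 1000000 = 0.0109 * 1000000

10900


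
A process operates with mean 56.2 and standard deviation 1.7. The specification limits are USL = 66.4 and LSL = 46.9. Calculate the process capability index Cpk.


Cpu = (66.4 - 56.2) / (3 * 1.7) = 2.0
Cpl = (56.2 - 46.9) / (3 * 1.7) = 1.82
Cpk = min(2.0, 1.82) = 1.82

1.82


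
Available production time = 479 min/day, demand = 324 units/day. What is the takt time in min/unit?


Formula: Takt Time = Available Production Time / Customer Demand
Takt = 479 min/day / 324 units/day
Takt = 1.48 min/unit

1.48 min/unit


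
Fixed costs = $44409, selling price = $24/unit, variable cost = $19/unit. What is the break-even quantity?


Formula: BEQ = Fixed Costs / (Price - Variable Cost)
Contribution margin = $24 - $19 = $5/unit
BEQ = ceil($44409 / $5/unit) = ceil(8881.8) = 8882 units

8882 units


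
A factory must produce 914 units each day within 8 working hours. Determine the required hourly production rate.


Formula: Production Rate = Daily Demand / Available Hours
Rate = 914 units/day / 8 hours/day
Rate = 114.3 units/hour

114.3 units/hour
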